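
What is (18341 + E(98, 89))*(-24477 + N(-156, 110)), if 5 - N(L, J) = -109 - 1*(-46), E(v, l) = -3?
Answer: -447612242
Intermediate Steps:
N(L, J) = 68 (N(L, J) = 5 - (-109 - 1*(-46)) = 5 - (-109 + 46) = 5 - 1*(-63) = 5 + 63 = 68)
(18341 + E(98, 89))*(-24477 + N(-156, 110)) = (18341 - 3)*(-24477 + 68) = 18338*(-24409) = -447612242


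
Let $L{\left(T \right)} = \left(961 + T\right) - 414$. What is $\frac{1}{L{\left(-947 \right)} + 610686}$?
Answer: $\frac{1}{610286} \approx 1.6386 \cdot 10^{-6}$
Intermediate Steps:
$L{\left(T \right)} = 547 + T$
$\frac{1}{L{\left(-947 \right)} + 610686} = \frac{1}{\left(547 - 947\right) + 610686} = \frac{1}{-400 + 610686} = \frac{1}{610286}$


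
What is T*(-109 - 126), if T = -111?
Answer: 26085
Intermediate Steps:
T*(-109 - 126) = -111*(-109 - 126) = -111*(-235) = 26085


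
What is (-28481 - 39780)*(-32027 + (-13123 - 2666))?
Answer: 3263967976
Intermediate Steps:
(-28481 - 39780)*(-32027 + (-13123 - 2666)) = -68261*(-32027 - 15789) = -68261*(-47816) = 3263967976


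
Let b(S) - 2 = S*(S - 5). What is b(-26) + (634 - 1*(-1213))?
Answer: 2655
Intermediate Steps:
b(S) = 2 + S*(-5 + S) (b(S) = 2 + S*(S - 5) = 2 + S*(-5 + S))
b(-26) + (634 - 1*(-1213)) = (2 + (-26)² - 5*(-26)) + (634 - 1*(-1213)) = (2 + 676 + 130) + (634 + 1213) = 808 + 1847 = 2655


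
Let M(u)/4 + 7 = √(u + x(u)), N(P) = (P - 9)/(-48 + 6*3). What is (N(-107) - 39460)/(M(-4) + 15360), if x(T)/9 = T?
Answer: -1134265193/440757870 + 295921*I*√10/220378935 ≈ -2.5734 + 0.0042462*I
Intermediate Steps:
x(T) = 9*T
N(P) = 3/10 - P/30 (N(P) = (-9 + P)/(-48 + 18) = (-9 + P)/(-30) = (-9 + P)*(-1/30) = 3/10 - P/30)
M(u) = -28 + 4*√10*√u (M(u) = -28 + 4*√(u + 9*u) = -28 + 4*√(10*u) = -28 + 4*(√10*√u) = -28 + 4*√10*√u)
(N(-107) - 39460)/(M(-4) + 15360) = ((3/10 - 1/30*(-107)) - 39460)/((-28 + 4*√10*√(-4)) + 15360) = ((3/10 + 107/30) - 39460)/((-28 + 4*√10*(2*I)) + 15360) = (58/15 - 39460)/((-28 + 8*I*√10) + 15360) = -591842/(15*(15332 + 8*I*√10))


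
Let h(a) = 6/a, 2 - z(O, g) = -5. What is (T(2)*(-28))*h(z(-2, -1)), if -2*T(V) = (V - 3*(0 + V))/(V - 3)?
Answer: 48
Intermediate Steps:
z(O, g) = 7 (z(O, g) = 2 - 1*(-5) = 2 + 5 = 7)
T(V) = V/(-3 + V) (T(V) = -(V - 3*(0 + V))/(2*(V - 3)) = -(V - 3*V)/(2*(-3 + V)) = -(-2*V)/(2*(-3 + V)) = -(-1)*V/(-3 + V) = V/(-3 + V))
(T(2)*(-28))*h(z(-2, -1)) = ((2/(-3 + 2))*(-28))*(6/7) = ((2/(-1))*(-28))*(6*(⅐)) = ((2*(-1))*(-28))*(6/7) = -2*(-28)*(6/7) = 56*(6/7) = 48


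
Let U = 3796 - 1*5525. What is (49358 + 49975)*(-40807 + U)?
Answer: -4225228488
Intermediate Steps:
U = -1729 (U = 3796 - 5525 = -1729)
(49358 + 49975)*(-40807 + U) = (49358 + 49975)*(-40807 - 1729) = 99333*(-42536) = -4225228488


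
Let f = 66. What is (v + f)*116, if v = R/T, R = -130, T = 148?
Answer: 279502/37 ≈ 7554.1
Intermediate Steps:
v = -65/74 (v = -130/148 = -130*1/148 = -65/74 ≈ -0.87838)
(v + f)*116 = (-65/74 + 66)*116 = (4819/74)*116 = 279502/37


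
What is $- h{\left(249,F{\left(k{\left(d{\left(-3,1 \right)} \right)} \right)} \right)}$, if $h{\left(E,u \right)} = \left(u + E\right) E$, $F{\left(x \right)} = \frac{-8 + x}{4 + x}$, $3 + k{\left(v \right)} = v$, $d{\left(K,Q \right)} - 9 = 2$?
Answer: $-62001$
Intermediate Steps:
$d{\left(K,Q \right)} = 11$ ($d{\left(K,Q \right)} = 9 + 2 = 11$)
$k{\left(v \right)} = -3 + v$
$F{\left(x \right)} = \frac{-8 + x}{4 + x}$
$h{\left(E,u \right)} = E \left(E + u\right)$ ($h{\left(E,u \right)} = \left(E + u\right) E = E \left(E + u\right)$)
$- h{\left(249,F{\left(k{\left(d{\left(-3,1 \right)} \right)} \right)} \right)} = - 249 \left(249 + \frac{-8 + \left(-3 + 11\right)}{4 + \left(-3 + 11\right)}\right) = - 249 \left(249 + \frac{-8 + 8}{4 + 8}\right) = - 249 \left(249 + \frac{1}{12} \cdot 0\right) = - 249 \left(249 + 0\right) = - 249 \cdot 249 = \left(-1\right) 62001 = -62001$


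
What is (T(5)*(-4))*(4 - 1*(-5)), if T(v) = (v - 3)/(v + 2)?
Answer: -72/7 ≈ -10.286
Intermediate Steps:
T(v) = (-3 + v)/(2 + v)
(T(5)*(-4))*(4 - 1*(-5)) = (((-3 + 5)/(2 + 5))*(-4))*(4 - 1*(-5)) = ((2/7)*(-4))*(4 + 5) = (((⅐)*2)*(-4))*9 = ((2/7)*(-4))*9 = -8/7*9 = -72/7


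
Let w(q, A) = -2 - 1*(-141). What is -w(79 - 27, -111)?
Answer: -139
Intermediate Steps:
w(q, A) = 139 (w(q, A) = -2 + 141 = 139)
-w(79 - 27, -111) = -1*139 = -139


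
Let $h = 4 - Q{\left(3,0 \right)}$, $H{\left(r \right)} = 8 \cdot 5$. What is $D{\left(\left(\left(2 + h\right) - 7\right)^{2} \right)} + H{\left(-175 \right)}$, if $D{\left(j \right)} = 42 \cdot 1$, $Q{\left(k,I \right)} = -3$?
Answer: $82$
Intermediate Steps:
$H{\left(r \right)} = 40$
$h = 7$ ($h = 4 - -3 = 4 + 3 = 7$)
$D{\left(j \right)} = 42$
$D{\left(\left(\left(2 + h\right) - 7\right)^{2} \right)} + H{\left(-175 \right)} = 42 + 40 = 82$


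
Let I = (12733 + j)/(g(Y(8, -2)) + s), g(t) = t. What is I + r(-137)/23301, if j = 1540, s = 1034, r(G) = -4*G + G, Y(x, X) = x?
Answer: 111001145/8093214 ≈ 13.715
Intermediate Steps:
r(G) = -3*G
I = 14273/1042 (I = (12733 + 1540)/(8 + 1034) = 14273/1042 ≈ 13.698)
I + r(-137)/23301 = 14273/1042 - 3*(-137)/23301 = 14273/1042 + 411*(1/23301) = 14273/1042 + 137/7767 = 111001145/8093214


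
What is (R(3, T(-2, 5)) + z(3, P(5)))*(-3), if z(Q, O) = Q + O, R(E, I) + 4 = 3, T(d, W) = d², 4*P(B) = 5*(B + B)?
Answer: -87/2 ≈ -43.500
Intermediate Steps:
P(B) = 5*B/2 (P(B) = (5*(B + B))/4 = (5*(2*B))/4 = (10*B)/4 = 5*B/2)
R(E, I) = -1 (R(E, I) = -4 + 3 = -1)
z(Q, O) = O + Q
(R(3, T(-2, 5)) + z(3, P(5)))*(-3) = (-1 + ((5/2)*5 + 3))*(-3) = (-1 + (25/2 + 3))*(-3) = (-1 + 31/2)*(-3) = (29/2)*(-3) = -87/2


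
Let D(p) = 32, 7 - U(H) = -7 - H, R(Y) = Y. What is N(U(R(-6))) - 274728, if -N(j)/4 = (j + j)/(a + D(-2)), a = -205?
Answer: -47527880/173 ≈ -2.7473e+5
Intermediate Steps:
U(H) = 14 + H (U(H) = 7 - (-7 - H) = 7 + (7 + H) = 14 + H)
N(j) = 8*j/173 (N(j) = -4*(j + j)/(-205 + 32) = -4*2*j/(-173) = -4*2*j*(-1)/173 = -(-8)*j/173 = 8*j/173)
N(U(R(-6))) - 274728 = 8*(14 - 6)/173 - 274728 = (8/173)*8 - 274728 = 64/173 - 274728 = -47527880/173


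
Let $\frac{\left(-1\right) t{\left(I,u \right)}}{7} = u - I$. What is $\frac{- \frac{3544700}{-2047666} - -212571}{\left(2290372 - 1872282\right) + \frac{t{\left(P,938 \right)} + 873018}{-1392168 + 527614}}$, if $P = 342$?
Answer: $\frac{94080324057603061}{185037600710331331} \approx 0.50844$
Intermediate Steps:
$t{\left(I,u \right)} = - 7 u + 7 I$ ($t{\left(I,u \right)} = - 7 \left(u - I\right) = - 7 u + 7 I$)
$\frac{- \frac{3544700}{-2047666} - -212571}{\left(2290372 - 1872282\right) + \frac{t{\left(P,938 \right)} + 873018}{-1392168 + 527614}} = \frac{- \frac{3544700}{-2047666} - -212571}{\left(2290372 - 1872282\right) + \frac{\left(\left(-7\right) 938 + 7 \cdot 342\right) + 873018}{-1392168 + 527614}} = \frac{\left(-3544700\right) \left(- \frac{1}{2047666}\right) + \left(-84600 + 297171\right)}{418090 + \frac{\left(-6566 + 2394\right) + 873018}{-864554}} = \frac{\frac{1772350}{1023833} + 212571}{418090 + \left(-4172 + 873018\right) \left(- \frac{1}{864554}\right)} = \frac{217638976993}{1023833 \left(418090 + 868846 \left(- \frac{1}{864554}\right)\right)} = \frac{217638976993}{1023833 \left(418090 - \frac{434423}{432277}\right)} = \frac{217638976993}{1023833 \cdot \frac{180730256507}{432277}} = \frac{217638976993}{1023833} \cdot \frac{432277}{180730256507} = \frac{94080324057603061}{185037600710331331}$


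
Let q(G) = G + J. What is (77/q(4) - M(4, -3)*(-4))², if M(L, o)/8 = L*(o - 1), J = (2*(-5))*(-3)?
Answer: 300363561/1156 ≈ 2.5983e+5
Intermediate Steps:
J = 30 (J = -10*(-3) = 30)
q(G) = 30 + G (q(G) = G + 30 = 30 + G)
M(L, o) = 8*L*(-1 + o) (M(L, o) = 8*(L*(o - 1)) = 8*(L*(-1 + o)) = 8*L*(-1 + o))
(77/q(4) - M(4, -3)*(-4))² = (77/(30 + 4) - 8*4*(-1 - 3)*(-4))² = (77/34 - 8*4*(-4)*(-4))² = (77*(1/34) - 1*(-128)*(-4))² = (77/34 + 128*(-4))² = (77/34 - 512)² = (-17331/34)² = 300363561/1156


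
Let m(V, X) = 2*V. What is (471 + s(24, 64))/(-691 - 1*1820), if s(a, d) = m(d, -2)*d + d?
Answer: -2909/837 ≈ -3.4755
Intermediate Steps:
s(a, d) = d + 2*d² (s(a, d) = (2*d)*d + d = 2*d² + d = d + 2*d²)
(471 + s(24, 64))/(-691 - 1*1820) = (471 + 64*(1 + 2*64))/(-691 - 1*1820) = (471 + 64*(1 + 128))/(-691 - 1820) = (471 + 64*129)/(-2511) = (471 + 8256)*(-1/2511) = 8727*(-1/2511) = -2909/837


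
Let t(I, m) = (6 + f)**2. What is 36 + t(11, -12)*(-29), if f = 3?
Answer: -2313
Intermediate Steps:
t(I, m) = 81 (t(I, m) = (6 + 3)**2 = 9**2 = 81)
36 + t(11, -12)*(-29) = 36 + 81*(-29) = 36 - 2349 = -2313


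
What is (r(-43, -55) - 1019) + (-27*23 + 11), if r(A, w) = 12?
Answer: -1617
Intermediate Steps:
(r(-43, -55) - 1019) + (-27*23 + 11) = (12 - 1019) + (-27*23 + 11) = -1007 + (-621 + 11) = -1007 - 610 = -1617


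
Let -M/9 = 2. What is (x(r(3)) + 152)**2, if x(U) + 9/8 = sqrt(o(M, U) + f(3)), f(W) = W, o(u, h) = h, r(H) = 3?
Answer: 1457233/64 + 1207*sqrt(6)/4 ≈ 23508.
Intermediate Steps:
M = -18 (M = -9*2 = -18)
x(U) = -9/8 + sqrt(3 + U) (x(U) = -9/8 + sqrt(U + 3) = -9/8 + sqrt(3 + U))
(x(r(3)) + 152)**2 = ((-9/8 + sqrt(3 + 3)) + 152)**2 = ((-9/8 + sqrt(6)) + 152)**2 = (1207/8 + sqrt(6))**2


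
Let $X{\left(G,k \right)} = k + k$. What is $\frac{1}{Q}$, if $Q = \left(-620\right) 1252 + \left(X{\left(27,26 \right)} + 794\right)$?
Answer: $- \frac{1}{775394} \approx -1.2897 \cdot 10^{-6}$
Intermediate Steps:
$X{\left(G,k \right)} = 2 k$
$Q = -775394$ ($Q = \left(-620\right) 1252 + \left(2 \cdot 26 + 794\right) = -776240 + \left(52 + 794\right) = -776240 + 846 = -775394$)
$\frac{1}{Q} = \frac{1}{-775394} = - \frac{1}{775394}$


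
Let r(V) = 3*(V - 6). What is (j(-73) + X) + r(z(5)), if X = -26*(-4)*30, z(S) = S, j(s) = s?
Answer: 3044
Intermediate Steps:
r(V) = -18 + 3*V (r(V) = 3*(-6 + V) = -18 + 3*V)
X = 3120 (X = 104*30 = 3120)
(j(-73) + X) + r(z(5)) = (-73 + 3120) + (-18 + 3*5) = 3047 + (-18 + 15) = 3047 - 3 = 3044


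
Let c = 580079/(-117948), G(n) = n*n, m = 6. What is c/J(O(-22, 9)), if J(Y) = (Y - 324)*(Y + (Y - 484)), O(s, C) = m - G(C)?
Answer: -580079/29836833768 ≈ -1.9442e-5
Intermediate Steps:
G(n) = n²
O(s, C) = 6 - C²
c = -580079/117948 (c = 580079*(-1/117948) = -580079/117948 ≈ -4.9181)
J(Y) = (-484 + 2*Y)*(-324 + Y) (J(Y) = (-324 + Y)*(Y + (-484 + Y)) = (-324 + Y)*(-484 + 2*Y) = (-484 + 2*Y)*(-324 + Y))
c/J(O(-22, 9)) = -580079/(117948*(156816 - 1132*(6 - 1*9²) + 2*(6 - 1*9²)²)) = -580079/(117948*(156816 - 1132*(6 - 1*81) + 2*(6 - 1*81)²)) = -580079/(117948*(156816 - 1132*(6 - 81) + 2*(6 - 81)²)) = -580079/(117948*(156816 - 1132*(-75) + 2*(-75)²)) = -580079/(117948*(156816 + 84900 + 2*5625)) = -580079/(117948*(156816 + 84900 + 11250)) = -580079/117948/252966 = -580079/117948*1/252966 = -580079/29836833768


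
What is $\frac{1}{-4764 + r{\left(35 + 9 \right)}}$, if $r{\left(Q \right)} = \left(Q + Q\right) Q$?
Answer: $- \frac{1}{892} \approx -0.0011211$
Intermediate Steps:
$r{\left(Q \right)} = 2 Q^{2}$ ($r{\left(Q \right)} = 2 Q Q = 2 Q^{2}$)
$\frac{1}{-4764 + r{\left(35 + 9 \right)}} = \frac{1}{-4764 + 2 \left(35 + 9\right)^{2}} = \frac{1}{-4764 + 2 \cdot 44^{2}} = \frac{1}{-4764 + 2 \cdot 1936} = \frac{1}{-4764 + 3872} = \frac{1}{-892} = - \frac{1}{892}$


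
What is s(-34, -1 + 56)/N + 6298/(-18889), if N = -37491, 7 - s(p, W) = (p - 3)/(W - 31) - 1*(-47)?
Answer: -5649405085/16996019976 ≈ -0.33240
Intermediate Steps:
s(p, W) = -40 - (-3 + p)/(-31 + W) (s(p, W) = 7 - ((p - 3)/(W - 31) - 1*(-47)) = 7 - ((-3 + p)/(-31 + W) + 47) = 7 - (47 + (-3 + p)/(-31 + W)) = 7 + (-47 - (-3 + p)/(-31 + W)) = -40 - (-3 + p)/(-31 + W))
s(-34, -1 + 56)/N + 6298/(-18889) = ((1243 - 1*(-34) - 40*(-1 + 56))/(-31 + (-1 + 56)))/(-37491) + 6298/(-18889) = ((1243 + 34 - 40*55)/(-31 + 55))*(-1/37491) + 6298*(-1/18889) = ((1243 + 34 - 2200)/24)*(-1/37491) - 6298/18889 = ((1/24)*(-923))*(-1/37491) - 6298/18889 = -923/24*(-1/37491) - 6298/18889 = 923/899784 - 6298/18889 = -5649405085/16996019976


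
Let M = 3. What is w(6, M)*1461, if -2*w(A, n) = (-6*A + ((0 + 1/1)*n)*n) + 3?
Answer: 17532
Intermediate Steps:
w(A, n) = -3/2 + 3*A - n²/2 (w(A, n) = -((-6*A + ((0 + 1/1)*n)*n) + 3)/2 = -((-6*A + ((0 + 1)*n)*n) + 3)/2 = -((-6*A + (1*n)*n) + 3)/2 = -((-6*A + n*n) + 3)/2 = -((-6*A + n²) + 3)/2 = -((n² - 6*A) + 3)/2 = -(3 + n² - 6*A)/2 = -3/2 + 3*A - n²/2)
w(6, M)*1461 = (-3/2 + 3*6 - ½*3²)*1461 = (-3/2 + 18 - ½*9)*1461 = (-3/2 + 18 - 9/2)*1461 = 12*1461 = 17532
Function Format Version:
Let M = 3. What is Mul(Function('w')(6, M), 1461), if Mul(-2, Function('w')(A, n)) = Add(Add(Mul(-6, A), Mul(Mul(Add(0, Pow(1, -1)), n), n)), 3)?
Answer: 17532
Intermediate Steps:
Function('w')(A, n) = Add(Rational(-3, 2), Mul(3, A), Mul(Rational(-1, 2), Pow(n, 2))) (Function('w')(A, n) = Mul(Rational(-1, 2), Add(Add(Mul(-6, A), Mul(Mul(Add(0, Pow(1, -1)), n), n)), 3)) = Mul(Rational(-1, 2), Add(Add(Mul(-6, A), Mul(Mul(Add(0, 1), n), n)), 3)) = Mul(Rational(-1, 2), Add(Add(Mul(-6, A), Mul(Mul(1, n), n)), 3)) = Mul(Rational(-1, 2), Add(Add(Mul(-6, A), Mul(n, n)), 3)) = Mul(Rational(-1, 2), Add(Add(Mul(-6, A), Pow(n, 2)), 3)) = Mul(Rational(-1, 2), Add(Add(Pow(n, 2), Mul(-6, A)), 3)) = Mul(Rational(-1, 2), Add(3, Pow(n, 2), Mul(-6, A))) = Add(Rational(-3, 2), Mul(3, A), Mul(Rational(-1, 2), Pow(n, 2))))
Mul(Function('w')(6, M), 1461) = Mul(Add(Rational(-3, 2), Mul(3, 6), Mul(Rational(-1, 2), Pow(3, 2))), 1461) = Mul(Add(Rational(-3, 2), 18, Mul(Rational(-1, 2), 9)), 1461) = Mul(Add(Rational(-3, 2), 18, Rational(-9, 2)), 1461) = Mul(12, 1461) = 17532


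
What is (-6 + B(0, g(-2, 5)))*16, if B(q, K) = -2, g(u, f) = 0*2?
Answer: -128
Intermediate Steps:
g(u, f) = 0
(-6 + B(0, g(-2, 5)))*16 = (-6 - 2)*16 = -8*16 = -128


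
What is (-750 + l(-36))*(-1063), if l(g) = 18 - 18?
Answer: 797250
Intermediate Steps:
l(g) = 0
(-750 + l(-36))*(-1063) = (-750 + 0)*(-1063) = -750*(-1063) = 797250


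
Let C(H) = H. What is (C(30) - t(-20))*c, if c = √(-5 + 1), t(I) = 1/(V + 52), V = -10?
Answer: 1259*I/21 ≈ 59.952*I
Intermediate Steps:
t(I) = 1/42 (t(I) = 1/(-10 + 52) = 1/42)
c = 2*I (c = √(-4) = 2*I ≈ 2.0*I)
(C(30) - t(-20))*c = (30 - 1*1/42)*(2*I) = (30 - 1/42)*(2*I) = 1259*(2*I)/42 = 1259*I/21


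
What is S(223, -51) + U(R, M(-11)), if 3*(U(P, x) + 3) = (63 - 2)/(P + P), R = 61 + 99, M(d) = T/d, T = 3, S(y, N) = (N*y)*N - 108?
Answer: 556715581/960 ≈ 5.7991e+5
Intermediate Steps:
S(y, N) = -108 + y*N² (S(y, N) = y*N² - 108 = -108 + y*N²)
M(d) = 3/d
R = 160
U(P, x) = -3 + 61/(6*P) (U(P, x) = -3 + ((63 - 2)/(P + P))/3 = -3 + (61/((2*P)))/3 = -3 + (61*(1/(2*P)))/3 = -3 + (61/(2*P))/3 = -3 + 61/(6*P))
S(223, -51) + U(R, M(-11)) = (-108 + 223*(-51)²) + (-3 + (61/6)/160) = (-108 + 223*2601) + (-3 + (61/6)*(1/160)) = (-108 + 580023) + (-3 + 61/960) = 579915 - 2819/960 = 556715581/960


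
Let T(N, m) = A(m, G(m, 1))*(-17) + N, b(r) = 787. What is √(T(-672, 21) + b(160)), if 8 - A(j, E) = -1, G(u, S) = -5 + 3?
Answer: I*√38 ≈ 6.1644*I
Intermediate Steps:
G(u, S) = -2
A(j, E) = 9 (A(j, E) = 8 - 1*(-1) = 8 + 1 = 9)
T(N, m) = -153 + N (T(N, m) = 9*(-17) + N = -153 + N)
√(T(-672, 21) + b(160)) = √((-153 - 672) + 787) = √(-825 + 787) = √(-38) = I*√38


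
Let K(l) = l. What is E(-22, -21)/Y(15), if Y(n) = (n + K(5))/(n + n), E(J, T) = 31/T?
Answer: -31/14 ≈ -2.2143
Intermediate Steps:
Y(n) = (5 + n)/(2*n) (Y(n) = (n + 5)/(n + n) = (5 + n)/((2*n)) = (5 + n)*(1/(2*n)) = (5 + n)/(2*n))
E(-22, -21)/Y(15) = (31/(-21))/(((½)*(5 + 15)/15)) = (31*(-1/21))/(((½)*(1/15)*20)) = -31/(21*⅔) = -31/21*3/2 = -31/14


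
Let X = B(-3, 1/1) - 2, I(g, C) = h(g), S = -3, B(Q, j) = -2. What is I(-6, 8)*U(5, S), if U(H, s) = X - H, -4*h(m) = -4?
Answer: -9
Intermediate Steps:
h(m) = 1 (h(m) = -¼*(-4) = 1)
I(g, C) = 1
X = -4 (X = -2 - 2 = -4)
U(H, s) = -4 - H
I(-6, 8)*U(5, S) = 1*(-4 - 1*5) = 1*(-4 - 5) = 1*(-9) = -9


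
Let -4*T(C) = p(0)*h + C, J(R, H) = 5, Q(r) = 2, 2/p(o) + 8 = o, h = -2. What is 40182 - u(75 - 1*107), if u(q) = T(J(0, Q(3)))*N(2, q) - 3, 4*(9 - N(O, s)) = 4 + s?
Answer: 40207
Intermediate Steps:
p(o) = 2/(-8 + o)
N(O, s) = 8 - s/4 (N(O, s) = 9 - (4 + s)/4 = 9 + (-1 - s/4) = 8 - s/4)
T(C) = -1/8 - C/4 (T(C) = -((2/(-8 + 0))*(-2) + C)/4 = -((2/(-8))*(-2) + C)/4 = -((2*(-1/8))*(-2) + C)/4 = -(-1/4*(-2) + C)/4 = -(1/2 + C)/4 = -1/8 - C/4)
u(q) = -14 + 11*q/32 (u(q) = (-1/8 - 1/4*5)*(8 - q/4) - 3 = (-1/8 - 5/4)*(8 - q/4) - 3 = -11*(8 - q/4)/8 - 3 = (-11 + 11*q/32) - 3 = -14 + 11*q/32)
40182 - u(75 - 1*107) = 40182 - (-14 + 11*(75 - 1*107)/32) = 40182 - (-14 + 11*(75 - 107)/32) = 40182 - (-14 + (11/32)*(-32)) = 40182 - (-14 - 11) = 40182 - 1*(-25) = 40182 + 25 = 40207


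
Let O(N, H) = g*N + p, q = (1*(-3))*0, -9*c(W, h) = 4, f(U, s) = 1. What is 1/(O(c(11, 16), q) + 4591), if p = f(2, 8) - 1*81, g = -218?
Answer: 9/41471 ≈ 0.00021702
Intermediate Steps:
c(W, h) = -4/9 (c(W, h) = -1/9*4 = -4/9)
p = -80 (p = 1 - 1*81 = 1 - 81 = -80)
q = 0 (q = -3*0 = 0)
O(N, H) = -80 - 218*N (O(N, H) = -218*N - 80 = -80 - 218*N)
1/(O(c(11, 16), q) + 4591) = 1/((-80 - 218*(-4/9)) + 4591) = 1/((-80 + 872/9) + 4591) = 1/(152/9 + 4591) = 1/(41471/9) = 9/41471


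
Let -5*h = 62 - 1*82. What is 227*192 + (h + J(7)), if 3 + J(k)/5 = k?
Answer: 43608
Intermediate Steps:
J(k) = -15 + 5*k
h = 4 (h = -(62 - 1*82)/5 = -(62 - 82)/5 = -⅕*(-20) = 4)
227*192 + (h + J(7)) = 227*192 + (4 + (-15 + 5*7)) = 43584 + (4 + (-15 + 35)) = 43584 + (4 + 20) = 43584 + 24 = 43608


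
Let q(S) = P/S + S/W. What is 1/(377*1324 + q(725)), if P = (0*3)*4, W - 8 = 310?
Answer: 318/158729789 ≈ 2.0034e-6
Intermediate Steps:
W = 318 (W = 8 + 310 = 318)
P = 0 (P = 0*4 = 0)
q(S) = S/318 (q(S) = 0/S + S/318 = 0 + S*(1/318) = 0 + S/318 = S/318)
1/(377*1324 + q(725)) = 1/(377*1324 + (1/318)*725) = 1/(499148 + 725/318) = 1/(158729789/318) = 318/158729789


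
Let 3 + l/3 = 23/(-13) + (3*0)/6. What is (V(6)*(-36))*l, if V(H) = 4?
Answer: 26784/13 ≈ 2060.3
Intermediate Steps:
l = -186/13 (l = -9 + 3*(23/(-13) + (3*0)/6) = -9 + 3*(23*(-1/13) + 0*(⅙)) = -9 + 3*(-23/13 + 0) = -9 + 3*(-23/13) = -9 - 69/13 = -186/13 ≈ -14.308)
(V(6)*(-36))*l = (4*(-36))*(-186/13) = -144*(-186/13) = 26784/13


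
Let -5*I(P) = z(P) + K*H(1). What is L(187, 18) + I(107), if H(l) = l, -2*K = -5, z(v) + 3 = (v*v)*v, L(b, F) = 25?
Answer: -489967/2 ≈ -2.4498e+5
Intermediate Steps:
z(v) = -3 + v**3 (z(v) = -3 + (v*v)*v = -3 + v**2*v = -3 + v**3)
K = 5/2 (K = -1/2*(-5) = 5/2 ≈ 2.5000)
I(P) = 1/10 - P**3/5 (I(P) = -((-3 + P**3) + (5/2)*1)/5 = -((-3 + P**3) + 5/2)/5 = -(-1/2 + P**3)/5 = 1/10 - P**3/5)
L(187, 18) + I(107) = 25 + (1/10 - 1/5*107**3) = 25 + (1/10 - 1/5*1225043) = 25 + (1/10 - 1225043/5) = 25 - 490017/2 = -489967/2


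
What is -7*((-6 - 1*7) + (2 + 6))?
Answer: 35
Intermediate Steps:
-7*((-6 - 1*7) + (2 + 6)) = -7*((-6 - 7) + 8) = -7*(-13 + 8) = -7*(-5) = 35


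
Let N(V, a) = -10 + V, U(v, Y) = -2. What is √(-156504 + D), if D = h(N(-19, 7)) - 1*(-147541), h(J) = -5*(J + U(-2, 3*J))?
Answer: 2*I*√2202 ≈ 93.851*I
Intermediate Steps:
h(J) = 10 - 5*J (h(J) = -5*(J - 2) = -5*(-2 + J) = 10 - 5*J)
D = 147696 (D = (10 - 5*(-10 - 19)) - 1*(-147541) = (10 - 5*(-29)) + 147541 = (10 + 145) + 147541 = 155 + 147541 = 147696)
√(-156504 + D) = √(-156504 + 147696) = √(-8808) = 2*I*√2202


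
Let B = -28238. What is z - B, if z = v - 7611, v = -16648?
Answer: 3979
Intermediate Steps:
z = -24259 (z = -16648 - 7611 = -24259)
z - B = -24259 - 1*(-28238) = -24259 + 28238 = 3979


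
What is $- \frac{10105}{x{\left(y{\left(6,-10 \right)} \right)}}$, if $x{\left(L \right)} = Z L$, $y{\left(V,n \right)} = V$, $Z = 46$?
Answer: $- \frac{10105}{276} \approx -36.612$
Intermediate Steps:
$x{\left(L \right)} = 46 L$
$- \frac{10105}{x{\left(y{\left(6,-10 \right)} \right)}} = - \frac{10105}{46 \cdot 6} = - \frac{10105}{276}$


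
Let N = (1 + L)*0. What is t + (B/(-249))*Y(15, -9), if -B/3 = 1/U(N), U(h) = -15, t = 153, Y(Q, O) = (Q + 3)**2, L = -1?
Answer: 63387/415 ≈ 152.74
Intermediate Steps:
Y(Q, O) = (3 + Q)**2
N = 0 (N = (1 - 1)*0 = 0*0 = 0)
B = 1/5 (B = -3/(-15) = -3*(-1/15) = 1/5 ≈ 0.20000)
t + (B/(-249))*Y(15, -9) = 153 + ((1/5)/(-249))*(3 + 15)**2 = 153 + ((1/5)*(-1/249))*18**2 = 153 - 1/1245*324 = 153 - 108/415 = 63387/415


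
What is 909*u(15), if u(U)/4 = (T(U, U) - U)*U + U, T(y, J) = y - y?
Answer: -763560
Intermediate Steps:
T(y, J) = 0
u(U) = -4*U² + 4*U (u(U) = 4*((0 - U)*U + U) = 4*((-U)*U + U) = 4*(-U² + U) = 4*(U - U²) = -4*U² + 4*U)
909*u(15) = 909*(4*15*(1 - 1*15)) = 909*(4*15*(1 - 15)) = 909*(4*15*(-14)) = 909*(-840) = -763560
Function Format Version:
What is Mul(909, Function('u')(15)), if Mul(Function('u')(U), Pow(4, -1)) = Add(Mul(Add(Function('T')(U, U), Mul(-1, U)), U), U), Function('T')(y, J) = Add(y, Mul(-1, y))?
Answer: -763560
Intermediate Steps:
Function('T')(y, J) = 0
Function('u')(U) = Add(Mul(-4, Pow(U, 2)), Mul(4, U)) (Function('u')(U) = Mul(4, Add(Mul(Add(0, Mul(-1, U)), U), U)) = Mul(4, Add(Mul(Mul(-1, U), U), U)) = Mul(4, Add(Mul(-1, Pow(U, 2)), U)) = Mul(4, Add(U, Mul(-1, Pow(U, 2)))) = Add(Mul(-4, Pow(U, 2)), Mul(4, U)))
Mul(909, Function('u')(15)) = Mul(909, Mul(4, 15, Add(1, Mul(-1, 15)))) = Mul(909, Mul(4, 15, Add(1, -15))) = Mul(909, Mul(4, 15, -14)) = Mul(909, -840) = -763560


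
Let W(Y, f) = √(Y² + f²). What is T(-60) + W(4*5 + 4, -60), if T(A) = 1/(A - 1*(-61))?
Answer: 1 + 12*√29 ≈ 65.622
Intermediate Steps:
T(A) = 1/(61 + A) (T(A) = 1/(A + 61) = 1/(61 + A))
T(-60) + W(4*5 + 4, -60) = 1/(61 - 60) + √((4*5 + 4)² + (-60)²) = 1/1 + √((20 + 4)² + 3600) = 1 + √(24² + 3600) = 1 + √(576 + 3600) = 1 + √4176 = 1 + 12*√29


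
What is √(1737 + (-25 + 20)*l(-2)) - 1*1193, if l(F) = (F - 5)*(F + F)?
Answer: -1193 + √1597 ≈ -1153.0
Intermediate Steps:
l(F) = 2*F*(-5 + F) (l(F) = (-5 + F)*(2*F) = 2*F*(-5 + F))
√(1737 + (-25 + 20)*l(-2)) - 1*1193 = √(1737 + (-25 + 20)*(2*(-2)*(-5 - 2))) - 1*1193 = √(1737 - 10*(-2)*(-7)) - 1193 = √(1737 - 5*28) - 1193 = √(1737 - 140) - 1193 = √1597 - 1193 = -1193 + √1597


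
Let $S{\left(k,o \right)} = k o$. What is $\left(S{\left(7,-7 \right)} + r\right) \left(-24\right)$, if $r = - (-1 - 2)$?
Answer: $1104$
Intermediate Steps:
$r = 3$ ($r = \left(-1\right) \left(-3\right) = 3$)
$\left(S{\left(7,-7 \right)} + r\right) \left(-24\right) = \left(7 \left(-7\right) + 3\right) \left(-24\right) = \left(-49 + 3\right) \left(-24\right) = \left(-46\right) \left(-24\right) = 1104$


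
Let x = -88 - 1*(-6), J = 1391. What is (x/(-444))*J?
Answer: 57031/222 ≈ 256.90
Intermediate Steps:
x = -82 (x = -88 + 6 = -82)
(x/(-444))*J = -82/(-444)*1391 = -82*(-1/444)*1391 = (41/222)*1391 = 57031/222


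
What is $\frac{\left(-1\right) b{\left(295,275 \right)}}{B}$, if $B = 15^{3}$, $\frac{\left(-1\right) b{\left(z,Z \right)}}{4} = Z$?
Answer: $\frac{44}{135} \approx 0.32593$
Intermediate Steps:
$b{\left(z,Z \right)} = - 4 Z$
$B = 3375$
$\frac{\left(-1\right) b{\left(295,275 \right)}}{B} = \frac{\left(-1\right) \left(\left(-4\right) 275\right)}{3375} = \left(-1\right) \left(-1100\right) \frac{1}{3375} = 1100 \cdot \frac{1}{3375} = \frac{44}{135}$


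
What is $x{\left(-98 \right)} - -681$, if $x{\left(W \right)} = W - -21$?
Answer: $604$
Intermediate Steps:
$x{\left(W \right)} = 21 + W$ ($x{\left(W \right)} = W + 21 = 21 + W$)
$x{\left(-98 \right)} - -681 = \left(21 - 98\right) - -681 = -77 + 681 = 604$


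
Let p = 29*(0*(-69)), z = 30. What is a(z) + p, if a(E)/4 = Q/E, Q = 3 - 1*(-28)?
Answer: 62/15 ≈ 4.1333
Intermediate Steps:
Q = 31 (Q = 3 + 28 = 31)
a(E) = 124/E (a(E) = 4*(31/E) = 124/E)
p = 0 (p = 29*0 = 0)
a(z) + p = 124/30 + 0 = 124*(1/30) + 0 = 62/15 + 0 = 62/15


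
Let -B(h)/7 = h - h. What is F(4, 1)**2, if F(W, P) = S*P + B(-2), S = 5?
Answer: 25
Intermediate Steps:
B(h) = 0 (B(h) = -7*(h - h) = -7*0 = 0)
F(W, P) = 5*P (F(W, P) = 5*P + 0 = 5*P)
F(4, 1)**2 = (5*1)**2 = 5**2 = 25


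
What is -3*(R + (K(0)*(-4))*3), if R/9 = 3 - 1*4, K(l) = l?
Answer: 27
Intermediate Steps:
R = -9 (R = 9*(3 - 1*4) = 9*(3 - 4) = 9*(-1) = -9)
-3*(R + (K(0)*(-4))*3) = -3*(-9 + (0*(-4))*3) = -3*(-9 + 0*3) = -3*(-9 + 0) = -3*(-9) = 27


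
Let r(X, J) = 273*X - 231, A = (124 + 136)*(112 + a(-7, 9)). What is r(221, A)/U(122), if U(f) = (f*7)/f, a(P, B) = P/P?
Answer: 8586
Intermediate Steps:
a(P, B) = 1
U(f) = 7 (U(f) = (7*f)/f = 7)
A = 29380 (A = (124 + 136)*(112 + 1) = 260*113 = 29380)
r(X, J) = -231 + 273*X
r(221, A)/U(122) = (-231 + 273*221)/7 = (-231 + 60333)*(1/7) = 60102*(1/7) = 8586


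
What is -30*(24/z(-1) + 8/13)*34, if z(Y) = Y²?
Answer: -326400/13 ≈ -25108.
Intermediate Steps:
-30*(24/z(-1) + 8/13)*34 = -30*(24/((-1)²) + 8/13)*34 = -30*(24/1 + 8*(1/13))*34 = -30*(24*1 + 8/13)*34 = -30*(24 + 8/13)*34 = -30*320/13*34 = -9600/13*34 = -326400/13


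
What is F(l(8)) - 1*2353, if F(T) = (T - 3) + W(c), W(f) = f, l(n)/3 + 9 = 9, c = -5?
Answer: -2361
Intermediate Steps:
l(n) = 0 (l(n) = -27 + 3*9 = -27 + 27 = 0)
F(T) = -8 + T (F(T) = (T - 3) - 5 = (-3 + T) - 5 = -8 + T)
F(l(8)) - 1*2353 = (-8 + 0) - 1*2353 = -8 - 2353 = -2361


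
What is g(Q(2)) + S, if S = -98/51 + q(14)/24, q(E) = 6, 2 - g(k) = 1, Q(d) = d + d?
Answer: -137/204 ≈ -0.67157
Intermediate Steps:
Q(d) = 2*d
g(k) = 1 (g(k) = 2 - 1*1 = 2 - 1 = 1)
S = -341/204 (S = -98/51 + 6/24 = -98*1/51 + 6*(1/24) = -98/51 + ¼ = -341/204 ≈ -1.6716)
g(Q(2)) + S = 1 - 341/204 = -137/204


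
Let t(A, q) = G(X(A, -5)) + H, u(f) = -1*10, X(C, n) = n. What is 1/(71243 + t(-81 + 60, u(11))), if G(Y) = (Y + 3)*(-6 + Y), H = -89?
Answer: 1/71176 ≈ 1.4050e-5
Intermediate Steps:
G(Y) = (-6 + Y)*(3 + Y) (G(Y) = (3 + Y)*(-6 + Y) = (-6 + Y)*(3 + Y))
u(f) = -10
t(A, q) = -67 (t(A, q) = (-18 + (-5)² - 3*(-5)) - 89 = (-18 + 25 + 15) - 89 = 22 - 89 = -67)
1/(71243 + t(-81 + 60, u(11))) = 1/(71243 - 67) = 1/71176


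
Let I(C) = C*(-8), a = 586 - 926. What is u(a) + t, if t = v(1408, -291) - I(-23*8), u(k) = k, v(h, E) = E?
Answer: -2103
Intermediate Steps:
a = -340
I(C) = -8*C
t = -1763 (t = -291 - (-8)*(-23*8) = -291 - (-8)*(-184) = -291 - 1*1472 = -291 - 1472 = -1763)
u(a) + t = -340 - 1763 = -2103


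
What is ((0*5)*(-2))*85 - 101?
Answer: -101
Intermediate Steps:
((0*5)*(-2))*85 - 101 = (0*(-2))*85 - 101 = 0*85 - 101 = 0 - 101 = -101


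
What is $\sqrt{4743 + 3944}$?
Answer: $\sqrt{8687} \approx 93.204$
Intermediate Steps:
$\sqrt{4743 + 3944} = \sqrt{8687}$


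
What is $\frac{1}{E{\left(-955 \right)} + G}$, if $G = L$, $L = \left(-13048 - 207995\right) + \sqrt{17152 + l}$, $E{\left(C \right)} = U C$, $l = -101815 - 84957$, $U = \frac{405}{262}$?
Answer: $- \frac{5091536914}{1132968807998987} - \frac{137288 i \sqrt{42405}}{3398906423996961} \approx -4.494 \cdot 10^{-6} - 8.3177 \cdot 10^{-9} i$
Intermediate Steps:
$U = \frac{405}{262}$ ($U = 405 \cdot \frac{1}{262} = \frac{405}{262} \approx 1.5458$)
$l = -186772$ ($l = -101815 - 84957 = -186772$)
$E{\left(C \right)} = \frac{405 C}{262}$
$L = -221043 + 2 i \sqrt{42405}$ ($L = \left(-13048 - 207995\right) + \sqrt{17152 - 186772} = \left(-13048 - 207995\right) + \sqrt{-169620} = -221043 + 2 i \sqrt{42405} \approx -2.2104 \cdot 10^{5} + 411.85 i$)
$G = -221043 + 2 i \sqrt{42405} \approx -2.2104 \cdot 10^{5} + 411.85 i$
$\frac{1}{E{\left(-955 \right)} + G} = \frac{1}{\frac{405}{262} \left(-955\right) - \left(221043 - 2 i \sqrt{42405}\right)} = \frac{1}{- \frac{386775}{262} - \left(221043 - 2 i \sqrt{42405}\right)} = \frac{1}{- \frac{58300041}{262} + 2 i \sqrt{42405}}$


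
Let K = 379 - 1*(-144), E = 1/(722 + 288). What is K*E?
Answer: 523/1010 ≈ 0.51782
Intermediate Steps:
E = 1/1010 ≈ 0.00099010
K = 523 (K = 379 + 144 = 523)
K*E = 523*(1/1010) = 523/1010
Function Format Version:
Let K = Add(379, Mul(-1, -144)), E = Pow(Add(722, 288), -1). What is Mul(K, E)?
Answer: Rational(523, 1010) ≈ 0.51782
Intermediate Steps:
E = Rational(1, 1010) (E = Pow(1010, -1) = Rational(1, 1010) ≈ 0.00099010)
K = 523 (K = Add(379, 144) = 523)
Mul(K, E) = Mul(523, Rational(1, 1010)) = Rational(523, 1010)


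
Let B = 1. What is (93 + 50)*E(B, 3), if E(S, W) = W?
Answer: 429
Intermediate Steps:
(93 + 50)*E(B, 3) = (93 + 50)*3 = 143*3 = 429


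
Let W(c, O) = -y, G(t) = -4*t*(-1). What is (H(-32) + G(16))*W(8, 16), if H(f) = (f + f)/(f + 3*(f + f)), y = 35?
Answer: -2250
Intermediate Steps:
H(f) = 2/7 (H(f) = (2*f)/(f + 3*(2*f)) = (2*f)/(f + 6*f) = (2*f)/((7*f)) = (2*f)*(1/(7*f)) = 2/7)
G(t) = 4*t
W(c, O) = -35 (W(c, O) = -1*35 = -35)
(H(-32) + G(16))*W(8, 16) = (2/7 + 4*16)*(-35) = (2/7 + 64)*(-35) = (450/7)*(-35) = -2250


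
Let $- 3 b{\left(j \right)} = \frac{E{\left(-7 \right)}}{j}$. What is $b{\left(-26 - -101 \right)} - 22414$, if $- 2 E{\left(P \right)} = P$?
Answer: $- \frac{10086307}{450} \approx -22414.0$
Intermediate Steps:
$E{\left(P \right)} = - \frac{P}{2}$
$b{\left(j \right)} = - \frac{7}{6 j}$ ($b{\left(j \right)} = - \frac{\left(- \frac{1}{2}\right) \left(-7\right) \frac{1}{j}}{3} = - \frac{\frac{7}{2} \frac{1}{j}}{3} = - \frac{7}{6 j}$)
$b{\left(-26 - -101 \right)} - 22414 = - \frac{7}{6 \left(-26 - -101\right)} - 22414 = - \frac{7}{6 \left(-26 + 101\right)} - 22414 = - \frac{7}{6 \cdot 75} - 22414 = \left(- \frac{7}{6}\right) \frac{1}{75} - 22414 = - \frac{7}{450} - 22414 = - \frac{10086307}{450}$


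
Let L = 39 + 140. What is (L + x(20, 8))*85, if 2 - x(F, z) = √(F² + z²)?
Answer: 15385 - 340*√29 ≈ 13554.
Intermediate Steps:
L = 179
x(F, z) = 2 - √(F² + z²)
(L + x(20, 8))*85 = (179 + (2 - √(20² + 8²)))*85 = (179 + (2 - √(400 + 64)))*85 = (179 + (2 - √464))*85 = (179 + (2 - 4*√29))*85 = (181 - 4*√29)*85 = 15385 - 340*√29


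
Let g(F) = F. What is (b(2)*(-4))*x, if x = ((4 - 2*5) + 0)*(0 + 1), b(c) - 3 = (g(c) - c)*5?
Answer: 72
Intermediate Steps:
b(c) = 3 (b(c) = 3 + (c - c)*5 = 3 + 0*5 = 3 + 0 = 3)
x = -6 (x = ((4 - 10) + 0)*1 = (-6 + 0)*1 = -6*1 = -6)
(b(2)*(-4))*x = (3*(-4))*(-6) = -12*(-6) = 72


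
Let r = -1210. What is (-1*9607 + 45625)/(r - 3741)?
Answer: -36018/4951 ≈ -7.2749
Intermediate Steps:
(-1*9607 + 45625)/(r - 3741) = (-1*9607 + 45625)/(-1210 - 3741) = (-9607 + 45625)/(-4951) = 36018*(-1/4951) = -36018/4951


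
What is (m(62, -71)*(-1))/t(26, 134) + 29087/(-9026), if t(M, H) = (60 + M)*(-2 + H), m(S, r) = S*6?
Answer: -6949027/2134649 ≈ -3.2553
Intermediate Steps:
m(S, r) = 6*S
t(M, H) = (-2 + H)*(60 + M)
(m(62, -71)*(-1))/t(26, 134) + 29087/(-9026) = ((6*62)*(-1))/(-120 - 2*26 + 60*134 + 134*26) + 29087/(-9026) = (372*(-1))/(-120 - 52 + 8040 + 3484) + 29087*(-1/9026) = -372/11352 - 29087/9026 = -372*1/11352 - 29087/9026 = -31/946 - 29087/9026 = -6949027/2134649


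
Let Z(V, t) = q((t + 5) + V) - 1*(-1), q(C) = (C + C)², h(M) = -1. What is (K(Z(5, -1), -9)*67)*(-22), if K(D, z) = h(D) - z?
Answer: -11792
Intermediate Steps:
q(C) = 4*C² (q(C) = (2*C)² = 4*C²)
Z(V, t) = 1 + 4*(5 + V + t)² (Z(V, t) = 4*((t + 5) + V)² - 1*(-1) = 4*((5 + t) + V)² + 1 = 4*(5 + V + t)² + 1 = 1 + 4*(5 + V + t)²)
K(D, z) = -1 - z
(K(Z(5, -1), -9)*67)*(-22) = ((-1 - 1*(-9))*67)*(-22) = ((-1 + 9)*67)*(-22) = (8*67)*(-22) = 536*(-22) = -11792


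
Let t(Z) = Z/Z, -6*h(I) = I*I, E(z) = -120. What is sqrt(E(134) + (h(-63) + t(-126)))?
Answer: I*sqrt(3122)/2 ≈ 27.937*I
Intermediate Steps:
h(I) = -I**2/6 (h(I) = -I*I/6 = -I**2/6)
t(Z) = 1
sqrt(E(134) + (h(-63) + t(-126))) = sqrt(-120 + (-1/6*(-63)**2 + 1)) = sqrt(-120 + (-1/6*3969 + 1)) = sqrt(-120 + (-1323/2 + 1)) = sqrt(-120 - 1321/2) = sqrt(-1561/2) = I*sqrt(3122)/2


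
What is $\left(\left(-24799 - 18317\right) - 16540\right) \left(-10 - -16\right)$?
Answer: $-357936$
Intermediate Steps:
$\left(\left(-24799 - 18317\right) - 16540\right) \left(-10 - -16\right) = \left(-43116 - 16540\right) \left(-10 + 16\right) = \left(-59656\right) 6 = -357936$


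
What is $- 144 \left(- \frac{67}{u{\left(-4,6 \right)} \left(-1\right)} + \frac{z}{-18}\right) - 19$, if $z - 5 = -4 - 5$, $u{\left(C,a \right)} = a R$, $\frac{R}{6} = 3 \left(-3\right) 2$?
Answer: $- \frac{325}{9} \approx -36.111$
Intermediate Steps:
$R = -108$ ($R = 6 \cdot 3 \left(-3\right) 2 = 6 \left(\left(-9\right) 2\right) = 6 \left(-18\right) = -108$)
$u{\left(C,a \right)} = - 108 a$ ($u{\left(C,a \right)} = a \left(-108\right) = - 108 a$)
$z = -4$ ($z = 5 - 9 = -4$)
$- 144 \left(- \frac{67}{u{\left(-4,6 \right)} \left(-1\right)} + \frac{z}{-18}\right) - 19 = - 144 \left(- \frac{67}{\left(-108\right) 6 \left(-1\right)} - \frac{4}{-18}\right) - 19 = - 144 \left(- \frac{67}{\left(-648\right) \left(-1\right)} - - \frac{2}{9}\right) - 19 = - 144 \left(- \frac{67}{648} + \frac{2}{9}\right) - 19 = \left(-144\right) \frac{77}{648} - 19 = - \frac{154}{9} - 19 = - \frac{325}{9}$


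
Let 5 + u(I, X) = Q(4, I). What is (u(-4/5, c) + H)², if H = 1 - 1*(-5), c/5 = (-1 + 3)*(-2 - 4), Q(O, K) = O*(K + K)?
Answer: 729/25 ≈ 29.160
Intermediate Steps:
Q(O, K) = 2*K*O (Q(O, K) = O*(2*K) = 2*K*O)
c = -60 (c = 5*((-1 + 3)*(-2 - 4)) = 5*(2*(-6)) = 5*(-12) = -60)
u(I, X) = -5 + 8*I (u(I, X) = -5 + 2*I*4 = -5 + 8*I)
H = 6 (H = 1 + 5 = 6)
(u(-4/5, c) + H)² = ((-5 + 8*(-4/5)) + 6)² = ((-5 + 8*(-4*⅕)) + 6)² = ((-5 + 8*(-⅘)) + 6)² = ((-5 - 32/5) + 6)² = (-57/5 + 6)² = (-27/5)² = 729/25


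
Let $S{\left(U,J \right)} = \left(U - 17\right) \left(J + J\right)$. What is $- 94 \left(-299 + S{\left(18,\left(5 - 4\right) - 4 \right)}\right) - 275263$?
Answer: $-246593$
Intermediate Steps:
$S{\left(U,J \right)} = 2 J \left(-17 + U\right)$ ($S{\left(U,J \right)} = \left(-17 + U\right) 2 J = 2 J \left(-17 + U\right)$)
$- 94 \left(-299 + S{\left(18,\left(5 - 4\right) - 4 \right)}\right) - 275263 = - 94 \left(-299 + 2 \left(\left(5 - 4\right) - 4\right) \left(-17 + 18\right)\right) - 275263 = - 94 \left(-299 + 2 \left(1 - 4\right) 1\right) - 275263 = - 94 \left(-299 + 2 \left(-3\right) 1\right) - 275263 = - 94 \left(-299 - 6\right) - 275263 = \left(-94\right) \left(-305\right) - 275263 = 28670 - 275263 = -246593$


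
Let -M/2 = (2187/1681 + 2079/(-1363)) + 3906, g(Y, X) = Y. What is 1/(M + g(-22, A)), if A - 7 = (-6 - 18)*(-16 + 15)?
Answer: -2291203/17948256466 ≈ -0.00012766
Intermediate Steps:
A = 31 (A = 7 + (-6 - 18)*(-16 + 15) = 7 - 24*(-1) = 7 + 24 = 31)
M = -17897850000/2291203 (M = -2*((2187/1681 + 2079/(-1363)) + 3906) = -2*((2187*(1/1681) + 2079*(-1/1363)) + 3906) = -2*((2187/1681 - 2079/1363) + 3906) = -2*(-513918/2291203 + 3906) = -2*8948925000/2291203 = -17897850000/2291203 ≈ -7811.6)
1/(M + g(-22, A)) = 1/(-17897850000/2291203 - 22) = 1/(-17948256466/2291203) = -2291203/17948256466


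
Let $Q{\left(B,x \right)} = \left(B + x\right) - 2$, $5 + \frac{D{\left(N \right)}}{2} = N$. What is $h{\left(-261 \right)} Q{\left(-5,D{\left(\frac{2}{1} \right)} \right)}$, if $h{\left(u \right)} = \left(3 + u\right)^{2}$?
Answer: $-865332$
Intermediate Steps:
$D{\left(N \right)} = -10 + 2 N$
$Q{\left(B,x \right)} = -2 + B + x$
$h{\left(-261 \right)} Q{\left(-5,D{\left(\frac{2}{1} \right)} \right)} = \left(3 - 261\right)^{2} \left(-2 - 5 - \left(10 - 2 \cdot \frac{2}{1}\right)\right) = \left(-258\right)^{2} \left(-2 - 5 - \left(10 - 2 \cdot 2 \cdot 1\right)\right) = 66564 \left(-2 - 5 + \left(-10 + 2 \cdot 2\right)\right) = 66564 \left(-2 - 5 + \left(-10 + 4\right)\right) = 66564 \left(-2 - 5 - 6\right) = 66564 \left(-13\right) = -865332$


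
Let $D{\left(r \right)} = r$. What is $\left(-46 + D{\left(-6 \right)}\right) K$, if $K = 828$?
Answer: $-43056$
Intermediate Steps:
$\left(-46 + D{\left(-6 \right)}\right) K = \left(-46 - 6\right) 828 = \left(-52\right) 828 = -43056$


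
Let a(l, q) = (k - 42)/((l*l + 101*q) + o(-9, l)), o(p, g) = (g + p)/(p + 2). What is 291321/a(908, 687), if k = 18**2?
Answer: 303753512103/329 ≈ 9.2326e+8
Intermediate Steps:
o(p, g) = (g + p)/(2 + p)
k = 324
a(l, q) = 282/(9/7 + l**2 + 101*q - l/7) (a(l, q) = (324 - 42)/((l*l + 101*q) + (l - 9)/(2 - 9)) = 282/((l**2 + 101*q) + (-9 + l)/(-7)) = 282/((l**2 + 101*q) - (-9 + l)/7) = 282/((l**2 + 101*q) + (9/7 - l/7)) = 282/(9/7 + l**2 + 101*q - l/7))
291321/a(908, 687) = 291321/((1974/(9 - 1*908 + 7*908**2 + 707*687))) = 291321/((1974/(9 - 908 + 7*824464 + 485709))) = 291321/((1974/(9 - 908 + 5771248 + 485709))) = 291321/((1974/6256058)) = 291321/((1974*(1/6256058))) = 291321/(987/3128029) = 291321*(3128029/987) = 303753512103/329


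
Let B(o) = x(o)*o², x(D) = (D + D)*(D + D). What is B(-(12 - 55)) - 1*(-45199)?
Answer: 13720403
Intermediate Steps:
x(D) = 4*D² (x(D) = (2*D)*(2*D) = 4*D²)
B(o) = 4*o⁴ (B(o) = (4*o²)*o² = 4*o⁴)
B(-(12 - 55)) - 1*(-45199) = 4*(-(12 - 55))⁴ - 1*(-45199) = 4*(-1*(-43))⁴ + 45199 = 4*43⁴ + 45199 = 4*3418801 + 45199 = 13675204 + 45199 = 13720403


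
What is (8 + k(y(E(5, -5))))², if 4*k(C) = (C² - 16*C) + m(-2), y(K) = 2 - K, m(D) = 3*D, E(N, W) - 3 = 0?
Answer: 1849/16 ≈ 115.56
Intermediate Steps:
E(N, W) = 3 (E(N, W) = 3 + 0 = 3)
k(C) = -3/2 - 4*C + C²/4 (k(C) = ((C² - 16*C) + 3*(-2))/4 = ((C² - 16*C) - 6)/4 = (-6 + C² - 16*C)/4 = -3/2 - 4*C + C²/4)
(8 + k(y(E(5, -5))))² = (8 + (-3/2 - 4*(2 - 1*3) + (2 - 1*3)²/4))² = (8 + (-3/2 - 4*(2 - 3) + (2 - 3)²/4))² = (8 + (-3/2 - 4*(-1) + (¼)*(-1)²))² = (8 + (-3/2 + 4 + (¼)*1))² = (8 + (-3/2 + 4 + ¼))² = (8 + 11/4)² = (43/4)² = 1849/16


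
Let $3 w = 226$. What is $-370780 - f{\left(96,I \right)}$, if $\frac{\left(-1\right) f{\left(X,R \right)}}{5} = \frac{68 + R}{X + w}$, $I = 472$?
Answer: $- \frac{95286410}{257} \approx -3.7076 \cdot 10^{5}$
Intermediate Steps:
$w = \frac{226}{3}$ ($w = \frac{1}{3} \cdot 226 = \frac{226}{3} \approx 75.333$)
$f{\left(X,R \right)} = - \frac{5 \left(68 + R\right)}{\frac{226}{3} + X}$ ($f{\left(X,R \right)} = - 5 \frac{68 + R}{X + \frac{226}{3}} = - 5 \frac{68 + R}{\frac{226}{3} + X} = - \frac{5 \left(68 + R\right)}{\frac{226}{3} + X}$)
$-370780 - f{\left(96,I \right)} = -370780 - \frac{15 \left(-68 - 472\right)}{226 + 3 \cdot 96} = -370780 - \frac{15 \left(-68 - 472\right)}{226 + 288} = -370780 - 15 \cdot \frac{1}{514} \left(-540\right) = -370780 - - \frac{4050}{257} = -370780 + \frac{4050}{257} = - \frac{95286410}{257}$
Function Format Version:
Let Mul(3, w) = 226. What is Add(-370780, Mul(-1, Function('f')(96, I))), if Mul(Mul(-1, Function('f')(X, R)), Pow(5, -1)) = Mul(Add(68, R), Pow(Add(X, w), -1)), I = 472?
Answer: Rational(-95286410, 257) ≈ -3.7076e+5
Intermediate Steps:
w = Rational(226, 3) (w = Mul(Rational(1, 3), 226) = Rational(226, 3) ≈ 75.333)
Function('f')(X, R) = Mul(-5, Pow(Add(Rational(226, 3), X), -1), Add(68, R)) (Function('f')(X, R) = Mul(-5, Mul(Add(68, R), Pow(Add(X, Rational(226, 3)), -1))) = Mul(-5, Mul(Add(68, R), Pow(Add(Rational(226, 3), X), -1))) = Mul(-5, Mul(Pow(Add(Rational(226, 3), X), -1), Add(68, R))) = Mul(-5, Pow(Add(Rational(226, 3), X), -1), Add(68, R)))
Add(-370780, Mul(-1, Function('f')(96, I))) = Add(-370780, Mul(-1, Mul(15, Pow(Add(226, Mul(3, 96)), -1), Add(-68, Mul(-1, 472))))) = Add(-370780, Mul(-1, Mul(15, Pow(Add(226, 288), -1), Add(-68, -472)))) = Add(-370780, Mul(-1, Mul(15, Pow(514, -1), -540))) = Add(-370780, Mul(-1, Mul(15, Rational(1, 514), -540))) = Add(-370780, Mul(-1, Rational(-4050, 257))) = Add(-370780, Rational(4050, 257)) = Rational(-95286410, 257)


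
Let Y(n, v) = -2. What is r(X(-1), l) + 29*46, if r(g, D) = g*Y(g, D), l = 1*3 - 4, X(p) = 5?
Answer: 1324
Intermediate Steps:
l = -1 (l = 3 - 4 = -1)
r(g, D) = -2*g (r(g, D) = g*(-2) = -2*g)
r(X(-1), l) + 29*46 = -2*5 + 29*46 = -10 + 1334 = 1324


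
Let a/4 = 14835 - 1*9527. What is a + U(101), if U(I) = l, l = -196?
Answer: 21036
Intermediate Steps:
a = 21232 (a = 4*(14835 - 1*9527) = 4*(14835 - 9527) = 4*5308 = 21232)
U(I) = -196
a + U(101) = 21232 - 196 = 21036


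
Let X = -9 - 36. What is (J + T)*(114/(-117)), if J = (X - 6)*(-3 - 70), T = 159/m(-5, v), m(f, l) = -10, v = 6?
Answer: -234783/65 ≈ -3612.0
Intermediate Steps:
T = -159/10 (T = 159/(-10) = 159*(-⅒) = -159/10 ≈ -15.900)
X = -45
J = 3723 (J = (-45 - 6)*(-3 - 70) = -51*(-73) = 3723)
(J + T)*(114/(-117)) = (3723 - 159/10)*(114/(-117)) = 37071*(114*(-1/117))/10 = (37071/10)*(-38/39) = -234783/65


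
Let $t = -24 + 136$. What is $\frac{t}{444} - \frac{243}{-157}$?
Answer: $\frac{31369}{17427} \approx 1.8$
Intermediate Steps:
$t = 112$
$\frac{t}{444} - \frac{243}{-157} = \frac{112}{444} - \frac{243}{-157} = 112 \cdot \frac{1}{444} - - \frac{243}{157} = \frac{28}{111} + \frac{243}{157} = \frac{31369}{17427}$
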